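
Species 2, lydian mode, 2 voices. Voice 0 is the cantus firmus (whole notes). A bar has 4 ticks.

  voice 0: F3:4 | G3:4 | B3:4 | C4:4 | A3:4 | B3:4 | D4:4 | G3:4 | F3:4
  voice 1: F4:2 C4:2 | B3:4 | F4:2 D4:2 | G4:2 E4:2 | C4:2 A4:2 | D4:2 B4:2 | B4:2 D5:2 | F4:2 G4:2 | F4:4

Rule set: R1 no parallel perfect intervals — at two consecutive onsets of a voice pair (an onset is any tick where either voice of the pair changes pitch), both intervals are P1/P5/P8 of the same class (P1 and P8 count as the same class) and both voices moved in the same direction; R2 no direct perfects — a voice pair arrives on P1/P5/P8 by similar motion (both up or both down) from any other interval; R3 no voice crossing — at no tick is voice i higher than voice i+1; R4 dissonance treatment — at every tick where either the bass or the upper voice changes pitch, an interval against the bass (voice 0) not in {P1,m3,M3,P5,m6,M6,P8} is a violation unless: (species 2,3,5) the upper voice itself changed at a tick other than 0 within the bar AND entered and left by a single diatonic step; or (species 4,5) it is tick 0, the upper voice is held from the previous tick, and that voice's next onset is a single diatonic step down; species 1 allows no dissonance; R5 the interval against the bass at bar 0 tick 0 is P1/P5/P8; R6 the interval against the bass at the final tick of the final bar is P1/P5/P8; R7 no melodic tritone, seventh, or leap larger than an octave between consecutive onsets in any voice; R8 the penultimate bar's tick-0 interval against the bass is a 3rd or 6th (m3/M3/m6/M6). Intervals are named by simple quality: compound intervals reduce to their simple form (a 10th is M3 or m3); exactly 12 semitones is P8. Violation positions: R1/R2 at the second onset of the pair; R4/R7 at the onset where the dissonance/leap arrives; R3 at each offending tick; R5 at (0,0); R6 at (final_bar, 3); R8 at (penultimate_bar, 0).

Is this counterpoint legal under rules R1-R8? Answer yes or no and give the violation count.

No (6 violations)

bar 0: v0=F3 v1=F4 (P8)
bar 1: v0=G3 v1=B3 (M3)
bar 2: v0=B3 v1=F4 (TT)
bar 3: v0=C4 v1=G4 (P5)
bar 4: v0=A3 v1=C4 (m3)
bar 5: v0=B3 v1=D4 (m3)
bar 6: v0=D4 v1=B4 (M6)
bar 7: v0=G3 v1=F4 (m7)
bar 8: v0=F3 v1=F4 (P8)
  R4 @ bar2.0: B3/F4 TT untreated
  R7 @ bar2.0: B3->F4 leap 6st
  R2 @ bar3.0: B3/D4 m3 -> C4/G4 P5 similar
  R4 @ bar7.0: G3/F4 m7 untreated
  R8 @ bar7.0: penult m7 not 3rd/6th
  R1 @ bar8.0: G3/G4 P8 -> F3/F4 P8 similar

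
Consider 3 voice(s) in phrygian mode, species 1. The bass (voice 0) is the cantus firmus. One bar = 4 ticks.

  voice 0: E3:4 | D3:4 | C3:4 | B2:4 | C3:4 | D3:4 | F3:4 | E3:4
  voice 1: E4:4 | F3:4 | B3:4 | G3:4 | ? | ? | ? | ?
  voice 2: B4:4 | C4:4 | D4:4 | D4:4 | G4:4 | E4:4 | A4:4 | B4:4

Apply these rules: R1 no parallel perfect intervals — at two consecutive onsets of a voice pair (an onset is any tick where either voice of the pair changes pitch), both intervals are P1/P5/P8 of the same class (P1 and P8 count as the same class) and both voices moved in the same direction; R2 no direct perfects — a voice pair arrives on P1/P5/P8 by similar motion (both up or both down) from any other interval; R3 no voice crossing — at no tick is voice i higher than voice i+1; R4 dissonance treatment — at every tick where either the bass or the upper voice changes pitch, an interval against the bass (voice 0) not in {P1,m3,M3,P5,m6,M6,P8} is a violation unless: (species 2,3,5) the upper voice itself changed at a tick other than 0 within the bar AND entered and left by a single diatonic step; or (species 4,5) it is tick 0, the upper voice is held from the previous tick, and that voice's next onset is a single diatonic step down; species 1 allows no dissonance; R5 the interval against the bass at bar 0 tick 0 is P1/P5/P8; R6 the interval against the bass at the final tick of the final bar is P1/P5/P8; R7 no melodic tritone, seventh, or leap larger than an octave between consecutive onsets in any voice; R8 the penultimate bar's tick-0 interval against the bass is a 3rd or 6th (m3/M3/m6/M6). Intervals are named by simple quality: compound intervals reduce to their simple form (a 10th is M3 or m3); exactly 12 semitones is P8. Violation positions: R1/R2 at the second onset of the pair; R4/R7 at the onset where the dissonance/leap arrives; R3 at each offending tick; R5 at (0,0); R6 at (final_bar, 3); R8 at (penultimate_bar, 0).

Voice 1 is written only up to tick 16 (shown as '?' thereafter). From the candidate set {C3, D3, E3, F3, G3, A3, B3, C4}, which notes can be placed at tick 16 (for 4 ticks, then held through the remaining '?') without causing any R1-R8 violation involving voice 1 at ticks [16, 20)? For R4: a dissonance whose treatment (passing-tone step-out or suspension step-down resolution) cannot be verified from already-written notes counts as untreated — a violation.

{A3, C3, E3, G3}

C3: legal
D3: violates R4
E3: legal
F3: violates R4
G3: legal
A3: legal
B3: violates R4
C4: violates R1,R2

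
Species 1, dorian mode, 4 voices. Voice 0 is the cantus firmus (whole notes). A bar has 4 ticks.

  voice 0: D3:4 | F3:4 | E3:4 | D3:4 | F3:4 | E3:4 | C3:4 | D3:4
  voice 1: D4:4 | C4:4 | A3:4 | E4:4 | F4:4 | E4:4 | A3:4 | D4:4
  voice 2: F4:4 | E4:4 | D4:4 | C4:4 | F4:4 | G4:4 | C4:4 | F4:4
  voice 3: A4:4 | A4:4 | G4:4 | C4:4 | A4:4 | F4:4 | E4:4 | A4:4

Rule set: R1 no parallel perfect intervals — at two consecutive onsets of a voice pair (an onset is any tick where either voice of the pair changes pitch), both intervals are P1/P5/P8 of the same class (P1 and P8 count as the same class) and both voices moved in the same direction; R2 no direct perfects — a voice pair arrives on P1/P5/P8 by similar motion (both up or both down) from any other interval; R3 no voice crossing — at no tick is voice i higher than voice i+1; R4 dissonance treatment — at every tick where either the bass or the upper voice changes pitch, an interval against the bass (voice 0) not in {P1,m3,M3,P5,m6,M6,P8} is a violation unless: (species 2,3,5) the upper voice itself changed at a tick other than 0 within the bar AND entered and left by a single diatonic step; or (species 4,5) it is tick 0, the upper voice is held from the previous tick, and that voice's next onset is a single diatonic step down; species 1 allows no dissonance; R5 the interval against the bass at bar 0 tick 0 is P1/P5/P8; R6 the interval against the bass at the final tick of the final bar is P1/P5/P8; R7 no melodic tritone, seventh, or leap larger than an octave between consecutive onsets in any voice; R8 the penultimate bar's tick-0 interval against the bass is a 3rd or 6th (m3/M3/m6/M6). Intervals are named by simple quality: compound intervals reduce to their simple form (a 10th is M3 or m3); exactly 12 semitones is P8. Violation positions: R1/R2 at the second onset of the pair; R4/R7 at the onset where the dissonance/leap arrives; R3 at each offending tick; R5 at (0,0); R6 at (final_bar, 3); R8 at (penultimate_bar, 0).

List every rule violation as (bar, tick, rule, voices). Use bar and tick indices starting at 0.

bar 0: v0=D3 v1=D4 v2=F4 v3=A4 downbeat P5
bar 1: v0=F3 v1=C4 v2=E4 v3=A4 downbeat M3
bar 2: v0=E3 v1=A3 v2=D4 v3=G4 downbeat m3
bar 3: v0=D3 v1=E4 v2=C4 v3=C4 downbeat m7
bar 4: v0=F3 v1=F4 v2=F4 v3=A4 downbeat M3
bar 5: v0=E3 v1=E4 v2=G4 v3=F4 downbeat m2
bar 6: v0=C3 v1=A3 v2=C4 v3=E4 downbeat M3
bar 7: v0=D3 v1=D4 v2=F4 v3=A4 downbeat P5
  -> R5 @ bar 0 tick 0 v(0, 2): opens on m3
  -> R4 @ bar 1 tick 0 v(0, 2): F3/E4 M7 untreated
  -> R4 @ bar 2 tick 0 v(0, 1): E3/A3 P4 untreated
  -> R4 @ bar 2 tick 0 v(0, 2): E3/D4 m7 untreated
  -> R2 @ bar 3 tick 0 v(2, 3): D4/G4 P4 -> C4/C4 P1 similar
  -> R3 @ bar 3 tick 0 v(1, 2): E4 above C4
  -> R4 @ bar 3 tick 0 v(0, 1): D3/E4 M2 untreated
  -> R4 @ bar 3 tick 0 v(0, 2): D3/C4 m7 untreated
  -> R4 @ bar 3 tick 0 v(0, 3): D3/C4 m7 untreated
  -> R3 @ bar 3 tick 1 v(1, 2): E4 above C4
  -> R3 @ bar 3 tick 2 v(1, 2): E4 above C4
  -> R3 @ bar 3 tick 3 v(1, 2): E4 above C4
  -> R2 @ bar 4 tick 0 v(0, 1): D3/E4 M2 -> F3/F4 P8 similar
  -> R2 @ bar 4 tick 0 v(0, 2): D3/C4 m7 -> F3/F4 P8 similar
  -> R2 @ bar 4 tick 0 v(1, 2): E4/C4 M3 -> F4/F4 P1 similar
  -> R1 @ bar 5 tick 0 v(0, 1): F3/F4 P8 -> E3/E4 P8 similar
  -> R3 @ bar 5 tick 0 v(2, 3): G4 above F4
  -> R4 @ bar 5 tick 0 v(0, 3): E3/F4 m2 untreated
  -> R3 @ bar 5 tick 1 v(2, 3): G4 above F4
  -> R3 @ bar 5 tick 2 v(2, 3): G4 above F4
  -> R3 @ bar 5 tick 3 v(2, 3): G4 above F4
  -> R2 @ bar 6 tick 0 v(0, 2): E3/G4 m3 -> C3/C4 P8 similar
  -> R2 @ bar 6 tick 0 v(1, 3): E4/F4 m2 -> A3/E4 P5 similar
  -> R8 @ bar 6 tick 0 v(0, 2): penult P8 not 3rd/6th
  -> R1 @ bar 7 tick 0 v(1, 3): A3/E4 P5 -> D4/A4 P5 similar
  -> R2 @ bar 7 tick 0 v(0, 1): C3/A3 M6 -> D3/D4 P8 similar
  -> R2 @ bar 7 tick 0 v(0, 3): C3/E4 M3 -> D3/A4 P5 similar
  -> R6 @ bar 7 tick 3 v(0, 2): closes on m3

(0, 0, R5, (0, 2))
(1, 0, R4, (0, 2))
(2, 0, R4, (0, 1))
(2, 0, R4, (0, 2))
(3, 0, R2, (2, 3))
(3, 0, R3, (1, 2))
(3, 0, R4, (0, 1))
(3, 0, R4, (0, 2))
(3, 0, R4, (0, 3))
(3, 1, R3, (1, 2))
(3, 2, R3, (1, 2))
(3, 3, R3, (1, 2))
(4, 0, R2, (0, 1))
(4, 0, R2, (0, 2))
(4, 0, R2, (1, 2))
(5, 0, R1, (0, 1))
(5, 0, R3, (2, 3))
(5, 0, R4, (0, 3))
(5, 1, R3, (2, 3))
(5, 2, R3, (2, 3))
(5, 3, R3, (2, 3))
(6, 0, R2, (0, 2))
(6, 0, R2, (1, 3))
(6, 0, R8, (0, 2))
(7, 0, R1, (1, 3))
(7, 0, R2, (0, 1))
(7, 0, R2, (0, 3))
(7, 3, R6, (0, 2))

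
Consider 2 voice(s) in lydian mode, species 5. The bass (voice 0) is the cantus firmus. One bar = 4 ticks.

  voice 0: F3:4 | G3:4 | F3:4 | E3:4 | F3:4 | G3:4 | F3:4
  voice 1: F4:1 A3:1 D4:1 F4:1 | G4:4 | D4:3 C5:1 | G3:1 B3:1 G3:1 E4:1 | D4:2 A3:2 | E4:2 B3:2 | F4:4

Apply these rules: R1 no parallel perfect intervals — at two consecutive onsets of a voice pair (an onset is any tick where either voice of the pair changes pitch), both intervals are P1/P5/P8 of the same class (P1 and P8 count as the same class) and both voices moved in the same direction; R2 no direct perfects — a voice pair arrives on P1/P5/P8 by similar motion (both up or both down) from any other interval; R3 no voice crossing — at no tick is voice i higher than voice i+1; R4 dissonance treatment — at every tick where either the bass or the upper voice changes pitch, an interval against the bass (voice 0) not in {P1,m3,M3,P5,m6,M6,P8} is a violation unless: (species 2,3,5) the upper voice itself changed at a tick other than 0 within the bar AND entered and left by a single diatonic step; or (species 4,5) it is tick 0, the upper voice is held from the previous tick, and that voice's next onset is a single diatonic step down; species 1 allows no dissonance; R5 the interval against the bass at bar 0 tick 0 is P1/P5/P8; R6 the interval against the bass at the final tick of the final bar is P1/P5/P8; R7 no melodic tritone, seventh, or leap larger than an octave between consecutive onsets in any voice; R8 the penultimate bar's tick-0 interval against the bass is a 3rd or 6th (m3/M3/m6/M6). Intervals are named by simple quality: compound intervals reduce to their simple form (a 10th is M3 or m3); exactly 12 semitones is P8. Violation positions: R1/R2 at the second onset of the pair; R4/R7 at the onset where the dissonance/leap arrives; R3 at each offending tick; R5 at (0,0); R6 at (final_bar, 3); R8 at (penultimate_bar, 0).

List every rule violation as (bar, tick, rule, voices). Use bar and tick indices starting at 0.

bar 0: v0=F3 v1=F4 downbeat P8
bar 1: v0=G3 v1=G4 downbeat P8
bar 2: v0=F3 v1=D4 downbeat M6
bar 3: v0=E3 v1=G3 downbeat m3
bar 4: v0=F3 v1=D4 downbeat M6
bar 5: v0=G3 v1=E4 downbeat M6
bar 6: v0=F3 v1=F4 downbeat P8
  -> R1 @ bar 1 tick 0 v(0, 1): F3/F4 P8 -> G3/G4 P8 similar
  -> R7 @ bar 2 tick 3 v(1,): D4->C5 leap 10st
  -> R7 @ bar 3 tick 0 v(1,): C5->G3 leap 17st
  -> R7 @ bar 6 tick 0 v(1,): B3->F4 leap 6st

(1, 0, R1, (0, 1))
(2, 3, R7, (1,))
(3, 0, R7, (1,))
(6, 0, R7, (1,))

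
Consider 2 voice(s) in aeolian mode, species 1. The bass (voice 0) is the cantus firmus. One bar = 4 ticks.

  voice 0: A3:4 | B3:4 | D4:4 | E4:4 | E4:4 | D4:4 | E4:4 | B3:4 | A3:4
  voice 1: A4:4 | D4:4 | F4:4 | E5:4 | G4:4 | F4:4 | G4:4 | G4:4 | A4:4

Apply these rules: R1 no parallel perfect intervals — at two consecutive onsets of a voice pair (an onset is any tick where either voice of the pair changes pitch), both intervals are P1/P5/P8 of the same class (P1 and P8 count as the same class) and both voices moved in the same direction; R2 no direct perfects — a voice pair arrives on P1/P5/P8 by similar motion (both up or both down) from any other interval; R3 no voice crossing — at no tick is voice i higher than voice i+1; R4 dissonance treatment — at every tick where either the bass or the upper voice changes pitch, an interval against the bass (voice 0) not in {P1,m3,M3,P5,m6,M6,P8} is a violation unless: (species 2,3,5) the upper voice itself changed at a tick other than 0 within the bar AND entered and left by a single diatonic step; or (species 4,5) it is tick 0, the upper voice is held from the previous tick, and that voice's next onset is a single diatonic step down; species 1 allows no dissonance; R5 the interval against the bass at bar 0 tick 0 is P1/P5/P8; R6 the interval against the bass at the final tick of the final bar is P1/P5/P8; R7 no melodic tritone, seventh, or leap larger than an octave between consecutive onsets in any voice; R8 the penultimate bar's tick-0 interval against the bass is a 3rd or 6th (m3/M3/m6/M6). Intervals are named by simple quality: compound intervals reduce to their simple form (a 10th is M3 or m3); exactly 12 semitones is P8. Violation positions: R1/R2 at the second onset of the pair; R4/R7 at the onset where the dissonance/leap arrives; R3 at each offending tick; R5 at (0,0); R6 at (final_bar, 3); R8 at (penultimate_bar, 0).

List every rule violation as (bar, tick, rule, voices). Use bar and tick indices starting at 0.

(3, 0, R2, (0, 1))
(3, 0, R7, (1,))

bar 0: v0=A3 v1=A4 downbeat P8
bar 1: v0=B3 v1=D4 downbeat m3
bar 2: v0=D4 v1=F4 downbeat m3
bar 3: v0=E4 v1=E5 downbeat P8
bar 4: v0=E4 v1=G4 downbeat m3
bar 5: v0=D4 v1=F4 downbeat m3
bar 6: v0=E4 v1=G4 downbeat m3
bar 7: v0=B3 v1=G4 downbeat m6
bar 8: v0=A3 v1=A4 downbeat P8
  -> R2 @ bar 3 tick 0 v(0, 1): D4/F4 m3 -> E4/E5 P8 similar
  -> R7 @ bar 3 tick 0 v(1,): F4->E5 leap 11st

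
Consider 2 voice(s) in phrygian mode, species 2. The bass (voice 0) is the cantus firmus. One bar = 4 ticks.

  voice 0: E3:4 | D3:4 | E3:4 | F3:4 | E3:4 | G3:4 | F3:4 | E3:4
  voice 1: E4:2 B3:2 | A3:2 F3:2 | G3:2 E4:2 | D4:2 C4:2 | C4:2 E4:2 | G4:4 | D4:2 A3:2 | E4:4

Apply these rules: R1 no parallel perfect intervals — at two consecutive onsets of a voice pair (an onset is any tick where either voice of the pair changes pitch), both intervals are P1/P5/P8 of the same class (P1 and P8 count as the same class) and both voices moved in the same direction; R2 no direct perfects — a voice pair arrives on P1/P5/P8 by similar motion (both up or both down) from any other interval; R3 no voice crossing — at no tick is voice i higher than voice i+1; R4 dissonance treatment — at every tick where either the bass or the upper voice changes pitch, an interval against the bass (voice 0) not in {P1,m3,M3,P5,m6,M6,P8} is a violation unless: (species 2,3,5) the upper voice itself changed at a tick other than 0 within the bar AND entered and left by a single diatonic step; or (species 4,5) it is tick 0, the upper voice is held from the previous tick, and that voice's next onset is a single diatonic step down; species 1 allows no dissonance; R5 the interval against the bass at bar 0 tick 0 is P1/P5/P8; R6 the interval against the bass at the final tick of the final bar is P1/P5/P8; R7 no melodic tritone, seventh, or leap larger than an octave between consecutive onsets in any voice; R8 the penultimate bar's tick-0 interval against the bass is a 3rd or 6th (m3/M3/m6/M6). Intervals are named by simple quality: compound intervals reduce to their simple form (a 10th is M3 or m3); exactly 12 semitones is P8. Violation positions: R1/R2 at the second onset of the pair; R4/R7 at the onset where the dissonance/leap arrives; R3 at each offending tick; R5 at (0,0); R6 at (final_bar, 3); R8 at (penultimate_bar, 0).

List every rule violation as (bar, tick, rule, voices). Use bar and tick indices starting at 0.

bar 0: v0=E3 v1=E4 downbeat P8
bar 1: v0=D3 v1=A3 downbeat P5
bar 2: v0=E3 v1=G3 downbeat m3
bar 3: v0=F3 v1=D4 downbeat M6
bar 4: v0=E3 v1=C4 downbeat m6
bar 5: v0=G3 v1=G4 downbeat P8
bar 6: v0=F3 v1=D4 downbeat M6
bar 7: v0=E3 v1=E4 downbeat P8
  -> R1 @ bar 1 tick 0 v(0, 1): E3/B3 P5 -> D3/A3 P5 similar
  -> R1 @ bar 5 tick 0 v(0, 1): E3/E4 P8 -> G3/G4 P8 similar

(1, 0, R1, (0, 1))
(5, 0, R1, (0, 1))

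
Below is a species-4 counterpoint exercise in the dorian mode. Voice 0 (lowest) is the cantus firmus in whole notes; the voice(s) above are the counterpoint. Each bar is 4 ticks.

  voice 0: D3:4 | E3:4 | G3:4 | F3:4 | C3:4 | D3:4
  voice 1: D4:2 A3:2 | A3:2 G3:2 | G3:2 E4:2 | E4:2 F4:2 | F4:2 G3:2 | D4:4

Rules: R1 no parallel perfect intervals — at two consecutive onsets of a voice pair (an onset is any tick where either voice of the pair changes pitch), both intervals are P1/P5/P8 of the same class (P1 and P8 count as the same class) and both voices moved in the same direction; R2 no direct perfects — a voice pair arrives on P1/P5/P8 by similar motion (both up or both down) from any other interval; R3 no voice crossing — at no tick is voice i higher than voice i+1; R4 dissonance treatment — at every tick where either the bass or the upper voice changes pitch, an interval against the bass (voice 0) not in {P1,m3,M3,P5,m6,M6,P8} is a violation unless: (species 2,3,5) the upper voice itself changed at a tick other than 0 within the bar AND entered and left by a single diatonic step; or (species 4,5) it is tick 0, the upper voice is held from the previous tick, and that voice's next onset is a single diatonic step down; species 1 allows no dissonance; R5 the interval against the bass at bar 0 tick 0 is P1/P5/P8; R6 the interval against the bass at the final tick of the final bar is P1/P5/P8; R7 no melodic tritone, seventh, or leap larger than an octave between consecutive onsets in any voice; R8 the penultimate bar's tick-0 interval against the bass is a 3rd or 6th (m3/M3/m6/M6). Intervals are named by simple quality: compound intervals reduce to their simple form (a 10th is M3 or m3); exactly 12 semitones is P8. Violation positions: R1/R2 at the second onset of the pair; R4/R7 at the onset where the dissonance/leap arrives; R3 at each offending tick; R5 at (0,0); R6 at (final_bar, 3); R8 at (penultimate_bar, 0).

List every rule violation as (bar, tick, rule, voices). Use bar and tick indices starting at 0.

(3, 0, R4, (0, 1))
(4, 0, R4, (0, 1))
(4, 0, R8, (0, 1))
(4, 2, R7, (1,))
(5, 0, R2, (0, 1))

bar 0: v0=D3 v1=D4 downbeat P8
bar 1: v0=E3 v1=A3 downbeat P4
bar 2: v0=G3 v1=G3 downbeat P1
bar 3: v0=F3 v1=E4 downbeat M7
bar 4: v0=C3 v1=F4 downbeat P4
bar 5: v0=D3 v1=D4 downbeat P8
  -> R4 @ bar 3 tick 0 v(0, 1): F3/E4 M7 untreated
  -> R4 @ bar 4 tick 0 v(0, 1): C3/F4 P4 untreated
  -> R8 @ bar 4 tick 0 v(0, 1): penult P4 not 3rd/6th
  -> R7 @ bar 4 tick 2 v(1,): F4->G3 leap 10st
  -> R2 @ bar 5 tick 0 v(0, 1): C3/G3 P5 -> D3/D4 P8 similar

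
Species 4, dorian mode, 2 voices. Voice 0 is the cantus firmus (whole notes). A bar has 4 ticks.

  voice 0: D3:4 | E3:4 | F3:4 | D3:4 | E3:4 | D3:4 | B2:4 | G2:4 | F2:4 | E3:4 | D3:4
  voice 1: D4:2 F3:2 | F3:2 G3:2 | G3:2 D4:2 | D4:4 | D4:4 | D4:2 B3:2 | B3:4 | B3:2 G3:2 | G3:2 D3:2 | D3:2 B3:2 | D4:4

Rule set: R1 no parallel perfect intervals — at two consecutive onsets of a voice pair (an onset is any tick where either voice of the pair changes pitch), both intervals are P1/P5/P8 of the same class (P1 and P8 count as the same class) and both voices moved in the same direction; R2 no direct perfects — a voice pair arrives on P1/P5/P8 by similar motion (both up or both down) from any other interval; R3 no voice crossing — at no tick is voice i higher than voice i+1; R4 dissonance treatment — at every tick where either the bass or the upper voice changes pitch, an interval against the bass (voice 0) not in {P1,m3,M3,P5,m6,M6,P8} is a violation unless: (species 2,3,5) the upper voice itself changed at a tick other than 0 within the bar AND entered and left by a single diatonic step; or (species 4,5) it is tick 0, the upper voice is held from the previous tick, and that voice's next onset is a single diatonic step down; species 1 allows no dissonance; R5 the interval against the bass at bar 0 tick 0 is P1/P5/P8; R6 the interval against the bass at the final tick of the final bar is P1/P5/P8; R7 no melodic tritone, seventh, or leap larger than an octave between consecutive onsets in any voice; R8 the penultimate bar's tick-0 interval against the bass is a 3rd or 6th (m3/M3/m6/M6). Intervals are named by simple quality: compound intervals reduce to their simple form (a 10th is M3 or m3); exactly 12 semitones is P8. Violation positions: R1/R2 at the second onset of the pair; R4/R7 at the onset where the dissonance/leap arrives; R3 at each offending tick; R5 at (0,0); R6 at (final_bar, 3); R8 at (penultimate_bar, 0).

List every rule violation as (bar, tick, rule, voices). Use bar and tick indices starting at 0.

bar 0: v0=D3 v1=D4 downbeat P8
bar 1: v0=E3 v1=F3 downbeat m2
bar 2: v0=F3 v1=G3 downbeat M2
bar 3: v0=D3 v1=D4 downbeat P8
bar 4: v0=E3 v1=D4 downbeat m7
bar 5: v0=D3 v1=D4 downbeat P8
bar 6: v0=B2 v1=B3 downbeat P8
bar 7: v0=G2 v1=B3 downbeat M3
bar 8: v0=F2 v1=G3 downbeat M2
bar 9: v0=E3 v1=D3 downbeat M2
bar 10: v0=D3 v1=D4 downbeat P8
  -> R4 @ bar 1 tick 0 v(0, 1): E3/F3 m2 untreated
  -> R4 @ bar 2 tick 0 v(0, 1): F3/G3 M2 untreated
  -> R4 @ bar 4 tick 0 v(0, 1): E3/D4 m7 untreated
  -> R4 @ bar 8 tick 0 v(0, 1): F2/G3 M2 untreated
  -> R3 @ bar 9 tick 0 v(0, 1): E3 above D3
  -> R4 @ bar 9 tick 0 v(0, 1): E3/D3 M2 untreated
  -> R7 @ bar 9 tick 0 v(0,): F2->E3 leap 11st
  -> R8 @ bar 9 tick 0 v(0, 1): penult M2 not 3rd/6th
  -> R3 @ bar 9 tick 1 v(0, 1): E3 above D3

(1, 0, R4, (0, 1))
(2, 0, R4, (0, 1))
(4, 0, R4, (0, 1))
(8, 0, R4, (0, 1))
(9, 0, R3, (0, 1))
(9, 0, R4, (0, 1))
(9, 0, R7, (0,))
(9, 0, R8, (0, 1))
(9, 1, R3, (0, 1))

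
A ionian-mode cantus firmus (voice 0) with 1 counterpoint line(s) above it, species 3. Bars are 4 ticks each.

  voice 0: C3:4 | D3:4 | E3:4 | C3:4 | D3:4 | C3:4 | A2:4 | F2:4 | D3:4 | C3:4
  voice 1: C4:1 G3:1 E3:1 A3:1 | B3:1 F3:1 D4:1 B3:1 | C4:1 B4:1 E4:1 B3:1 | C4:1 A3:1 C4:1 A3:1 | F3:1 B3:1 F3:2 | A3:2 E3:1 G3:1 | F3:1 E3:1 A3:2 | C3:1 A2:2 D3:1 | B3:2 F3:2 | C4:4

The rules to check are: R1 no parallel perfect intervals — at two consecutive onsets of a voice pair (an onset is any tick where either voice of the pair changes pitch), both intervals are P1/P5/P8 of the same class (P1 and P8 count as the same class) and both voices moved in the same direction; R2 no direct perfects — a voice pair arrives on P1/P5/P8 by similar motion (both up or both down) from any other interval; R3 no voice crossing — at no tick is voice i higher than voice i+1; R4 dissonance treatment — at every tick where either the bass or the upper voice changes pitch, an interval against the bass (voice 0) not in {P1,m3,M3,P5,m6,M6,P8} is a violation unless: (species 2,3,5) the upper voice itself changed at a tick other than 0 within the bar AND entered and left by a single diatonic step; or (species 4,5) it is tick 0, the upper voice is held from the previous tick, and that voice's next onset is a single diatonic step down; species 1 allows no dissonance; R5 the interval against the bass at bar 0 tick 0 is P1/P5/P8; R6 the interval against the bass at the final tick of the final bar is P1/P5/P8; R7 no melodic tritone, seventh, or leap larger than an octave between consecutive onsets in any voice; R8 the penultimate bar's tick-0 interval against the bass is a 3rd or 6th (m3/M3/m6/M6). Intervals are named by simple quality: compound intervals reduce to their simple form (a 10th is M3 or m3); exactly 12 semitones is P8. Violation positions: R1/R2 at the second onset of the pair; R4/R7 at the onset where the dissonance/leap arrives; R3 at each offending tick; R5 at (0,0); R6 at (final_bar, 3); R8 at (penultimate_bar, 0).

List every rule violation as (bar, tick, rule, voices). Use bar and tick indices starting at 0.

bar 0: v0=C3 v1=C4 downbeat P8
bar 1: v0=D3 v1=B3 downbeat M6
bar 2: v0=E3 v1=C4 downbeat m6
bar 3: v0=C3 v1=C4 downbeat P8
bar 4: v0=D3 v1=F3 downbeat m3
bar 5: v0=C3 v1=A3 downbeat M6
bar 6: v0=A2 v1=F3 downbeat m6
bar 7: v0=F2 v1=C3 downbeat P5
bar 8: v0=D3 v1=B3 downbeat M6
bar 9: v0=C3 v1=C4 downbeat P8
  -> R7 @ bar 1 tick 1 v(1,): B3->F3 leap 6st
  -> R7 @ bar 2 tick 1 v(1,): C4->B4 leap 11st
  -> R7 @ bar 4 tick 1 v(1,): F3->B3 leap 6st
  -> R7 @ bar 4 tick 2 v(1,): B3->F3 leap 6st
  -> R2 @ bar 7 tick 0 v(0, 1): A2/A3 P8 -> F2/C3 P5 similar
  -> R7 @ bar 8 tick 2 v(1,): B3->F3 leap 6st

(1, 1, R7, (1,))
(2, 1, R7, (1,))
(4, 1, R7, (1,))
(4, 2, R7, (1,))
(7, 0, R2, (0, 1))
(8, 2, R7, (1,))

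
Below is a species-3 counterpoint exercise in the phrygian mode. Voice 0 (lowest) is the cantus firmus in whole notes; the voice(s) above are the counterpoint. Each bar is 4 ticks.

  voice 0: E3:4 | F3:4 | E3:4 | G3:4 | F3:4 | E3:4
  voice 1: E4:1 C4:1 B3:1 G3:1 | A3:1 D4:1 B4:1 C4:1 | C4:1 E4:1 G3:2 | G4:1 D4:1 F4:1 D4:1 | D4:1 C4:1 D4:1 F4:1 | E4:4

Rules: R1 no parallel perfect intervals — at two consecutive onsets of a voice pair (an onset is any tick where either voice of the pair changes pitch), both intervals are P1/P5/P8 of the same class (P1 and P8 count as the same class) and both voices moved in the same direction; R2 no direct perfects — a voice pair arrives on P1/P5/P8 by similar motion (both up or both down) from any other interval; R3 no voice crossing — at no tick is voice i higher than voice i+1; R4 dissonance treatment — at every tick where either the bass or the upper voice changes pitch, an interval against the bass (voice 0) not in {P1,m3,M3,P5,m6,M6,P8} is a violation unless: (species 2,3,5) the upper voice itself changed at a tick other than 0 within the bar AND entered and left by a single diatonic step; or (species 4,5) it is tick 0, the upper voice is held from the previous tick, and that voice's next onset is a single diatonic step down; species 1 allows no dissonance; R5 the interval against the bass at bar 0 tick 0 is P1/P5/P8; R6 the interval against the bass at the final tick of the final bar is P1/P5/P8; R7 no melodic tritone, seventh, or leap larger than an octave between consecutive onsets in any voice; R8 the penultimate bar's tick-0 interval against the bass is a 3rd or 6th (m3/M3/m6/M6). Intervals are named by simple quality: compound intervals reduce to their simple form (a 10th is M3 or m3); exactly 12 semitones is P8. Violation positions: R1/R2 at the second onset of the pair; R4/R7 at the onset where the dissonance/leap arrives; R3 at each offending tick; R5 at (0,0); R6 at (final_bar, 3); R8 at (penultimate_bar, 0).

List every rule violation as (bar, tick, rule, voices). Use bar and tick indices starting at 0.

(1, 2, R4, (0, 1))
(1, 3, R7, (1,))
(3, 0, R2, (0, 1))
(3, 2, R4, (0, 1))
(5, 0, R1, (0, 1))

bar 0: v0=E3 v1=E4 downbeat P8
bar 1: v0=F3 v1=A3 downbeat M3
bar 2: v0=E3 v1=C4 downbeat m6
bar 3: v0=G3 v1=G4 downbeat P8
bar 4: v0=F3 v1=D4 downbeat M6
bar 5: v0=E3 v1=E4 downbeat P8
  -> R4 @ bar 1 tick 2 v(0, 1): F3/B4 TT untreated
  -> R7 @ bar 1 tick 3 v(1,): B4->C4 leap 11st
  -> R2 @ bar 3 tick 0 v(0, 1): E3/G3 m3 -> G3/G4 P8 similar
  -> R4 @ bar 3 tick 2 v(0, 1): G3/F4 m7 untreated
  -> R1 @ bar 5 tick 0 v(0, 1): F3/F4 P8 -> E3/E4 P8 similar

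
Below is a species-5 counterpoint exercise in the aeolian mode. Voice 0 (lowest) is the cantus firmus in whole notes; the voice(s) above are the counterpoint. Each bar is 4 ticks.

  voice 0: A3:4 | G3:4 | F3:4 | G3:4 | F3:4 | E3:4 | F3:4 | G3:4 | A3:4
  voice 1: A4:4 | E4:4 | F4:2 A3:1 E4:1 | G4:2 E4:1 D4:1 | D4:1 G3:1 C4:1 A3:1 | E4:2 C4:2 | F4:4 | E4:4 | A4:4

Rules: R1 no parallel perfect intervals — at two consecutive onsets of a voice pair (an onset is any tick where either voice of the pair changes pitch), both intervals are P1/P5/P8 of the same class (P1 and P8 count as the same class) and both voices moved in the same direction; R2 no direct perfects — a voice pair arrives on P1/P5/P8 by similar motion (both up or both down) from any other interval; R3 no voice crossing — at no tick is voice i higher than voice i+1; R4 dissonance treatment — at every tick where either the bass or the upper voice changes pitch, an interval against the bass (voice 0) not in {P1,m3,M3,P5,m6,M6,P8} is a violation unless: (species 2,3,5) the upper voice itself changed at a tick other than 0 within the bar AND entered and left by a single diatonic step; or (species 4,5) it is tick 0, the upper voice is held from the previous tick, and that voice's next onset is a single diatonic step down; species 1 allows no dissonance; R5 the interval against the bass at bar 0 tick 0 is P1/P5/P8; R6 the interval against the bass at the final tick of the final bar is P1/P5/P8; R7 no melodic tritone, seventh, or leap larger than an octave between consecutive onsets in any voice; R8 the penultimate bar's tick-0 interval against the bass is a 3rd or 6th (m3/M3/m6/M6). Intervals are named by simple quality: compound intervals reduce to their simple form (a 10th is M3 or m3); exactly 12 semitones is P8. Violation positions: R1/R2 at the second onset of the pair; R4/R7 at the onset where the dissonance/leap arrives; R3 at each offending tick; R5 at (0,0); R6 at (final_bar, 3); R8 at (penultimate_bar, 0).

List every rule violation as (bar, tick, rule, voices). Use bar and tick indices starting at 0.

bar 0: v0=A3 v1=A4 downbeat P8
bar 1: v0=G3 v1=E4 downbeat M6
bar 2: v0=F3 v1=F4 downbeat P8
bar 3: v0=G3 v1=G4 downbeat P8
bar 4: v0=F3 v1=D4 downbeat M6
bar 5: v0=E3 v1=E4 downbeat P8
bar 6: v0=F3 v1=F4 downbeat P8
bar 7: v0=G3 v1=E4 downbeat M6
bar 8: v0=A3 v1=A4 downbeat P8
  -> R4 @ bar 2 tick 3 v(0, 1): F3/E4 M7 untreated
  -> R2 @ bar 3 tick 0 v(0, 1): F3/E4 M7 -> G3/G4 P8 similar
  -> R4 @ bar 4 tick 1 v(0, 1): F3/G3 M2 untreated
  -> R2 @ bar 6 tick 0 v(0, 1): E3/C4 m6 -> F3/F4 P8 similar
  -> R2 @ bar 8 tick 0 v(0, 1): G3/E4 M6 -> A3/A4 P8 similar

(2, 3, R4, (0, 1))
(3, 0, R2, (0, 1))
(4, 1, R4, (0, 1))
(6, 0, R2, (0, 1))
(8, 0, R2, (0, 1))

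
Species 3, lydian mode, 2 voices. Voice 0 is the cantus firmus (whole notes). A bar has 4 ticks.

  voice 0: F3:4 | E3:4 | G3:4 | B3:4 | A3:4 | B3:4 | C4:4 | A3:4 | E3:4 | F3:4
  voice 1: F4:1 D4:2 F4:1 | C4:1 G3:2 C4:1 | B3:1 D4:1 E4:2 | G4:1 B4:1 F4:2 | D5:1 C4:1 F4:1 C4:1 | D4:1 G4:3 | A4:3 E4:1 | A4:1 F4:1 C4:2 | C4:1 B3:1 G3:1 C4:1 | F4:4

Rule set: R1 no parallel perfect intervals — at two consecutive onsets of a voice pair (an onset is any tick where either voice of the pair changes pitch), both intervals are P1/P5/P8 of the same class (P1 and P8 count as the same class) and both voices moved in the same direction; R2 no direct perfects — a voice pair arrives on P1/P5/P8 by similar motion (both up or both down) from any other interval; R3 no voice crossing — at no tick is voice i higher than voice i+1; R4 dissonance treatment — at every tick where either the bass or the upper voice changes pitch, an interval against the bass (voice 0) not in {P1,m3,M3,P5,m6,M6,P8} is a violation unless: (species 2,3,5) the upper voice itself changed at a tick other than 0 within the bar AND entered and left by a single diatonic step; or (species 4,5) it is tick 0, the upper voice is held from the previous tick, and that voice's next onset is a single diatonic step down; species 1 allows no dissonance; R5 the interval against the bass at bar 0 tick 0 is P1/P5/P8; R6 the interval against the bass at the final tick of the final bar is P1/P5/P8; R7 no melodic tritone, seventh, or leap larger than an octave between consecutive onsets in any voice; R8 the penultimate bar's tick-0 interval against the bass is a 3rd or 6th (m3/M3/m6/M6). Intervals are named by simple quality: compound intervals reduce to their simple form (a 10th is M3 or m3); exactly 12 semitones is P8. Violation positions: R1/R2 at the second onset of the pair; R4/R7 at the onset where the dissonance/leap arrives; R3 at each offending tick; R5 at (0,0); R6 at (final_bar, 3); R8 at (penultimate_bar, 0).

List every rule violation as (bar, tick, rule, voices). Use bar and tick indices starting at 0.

bar 0: v0=F3 v1=F4 downbeat P8
bar 1: v0=E3 v1=C4 downbeat m6
bar 2: v0=G3 v1=B3 downbeat M3
bar 3: v0=B3 v1=G4 downbeat m6
bar 4: v0=A3 v1=D5 downbeat P4
bar 5: v0=B3 v1=D4 downbeat m3
bar 6: v0=C4 v1=A4 downbeat M6
bar 7: v0=A3 v1=A4 downbeat P8
bar 8: v0=E3 v1=C4 downbeat m6
bar 9: v0=F3 v1=F4 downbeat P8
  -> R4 @ bar 3 tick 2 v(0, 1): B3/F4 TT untreated
  -> R7 @ bar 3 tick 2 v(1,): B4->F4 leap 6st
  -> R4 @ bar 4 tick 0 v(0, 1): A3/D5 P4 untreated
  -> R7 @ bar 4 tick 1 v(1,): D5->C4 leap 14st
  -> R2 @ bar 9 tick 0 v(0, 1): E3/C4 m6 -> F3/F4 P8 similar

(3, 2, R4, (0, 1))
(3, 2, R7, (1,))
(4, 0, R4, (0, 1))
(4, 1, R7, (1,))
(9, 0, R2, (0, 1))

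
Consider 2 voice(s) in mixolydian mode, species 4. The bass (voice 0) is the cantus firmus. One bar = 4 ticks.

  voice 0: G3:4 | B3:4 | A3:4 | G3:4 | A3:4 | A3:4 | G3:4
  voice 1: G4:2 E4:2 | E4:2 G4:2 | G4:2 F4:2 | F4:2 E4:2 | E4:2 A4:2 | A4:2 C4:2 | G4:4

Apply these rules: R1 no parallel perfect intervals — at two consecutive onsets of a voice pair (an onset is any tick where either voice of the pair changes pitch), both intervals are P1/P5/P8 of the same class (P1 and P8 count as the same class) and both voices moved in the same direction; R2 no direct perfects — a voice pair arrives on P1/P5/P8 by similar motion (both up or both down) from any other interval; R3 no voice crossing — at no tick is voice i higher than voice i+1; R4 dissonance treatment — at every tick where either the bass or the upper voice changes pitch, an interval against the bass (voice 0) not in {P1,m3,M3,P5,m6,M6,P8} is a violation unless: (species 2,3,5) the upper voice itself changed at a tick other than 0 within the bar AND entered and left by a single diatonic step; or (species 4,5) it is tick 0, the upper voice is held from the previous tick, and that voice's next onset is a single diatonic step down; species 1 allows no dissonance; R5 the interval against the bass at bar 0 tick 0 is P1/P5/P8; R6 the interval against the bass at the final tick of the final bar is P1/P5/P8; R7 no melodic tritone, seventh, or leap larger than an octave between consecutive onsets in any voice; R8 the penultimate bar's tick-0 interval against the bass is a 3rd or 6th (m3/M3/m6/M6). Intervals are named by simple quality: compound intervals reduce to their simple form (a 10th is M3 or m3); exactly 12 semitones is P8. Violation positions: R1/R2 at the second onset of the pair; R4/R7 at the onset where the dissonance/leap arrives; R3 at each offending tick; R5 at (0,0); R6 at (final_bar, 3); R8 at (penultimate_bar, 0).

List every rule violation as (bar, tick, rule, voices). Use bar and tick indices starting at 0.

bar 0: v0=G3 v1=G4 downbeat P8
bar 1: v0=B3 v1=E4 downbeat P4
bar 2: v0=A3 v1=G4 downbeat m7
bar 3: v0=G3 v1=F4 downbeat m7
bar 4: v0=A3 v1=E4 downbeat P5
bar 5: v0=A3 v1=A4 downbeat P8
bar 6: v0=G3 v1=G4 downbeat P8
  -> R4 @ bar 1 tick 0 v(0, 1): B3/E4 P4 untreated
  -> R8 @ bar 5 tick 0 v(0, 1): penult P8 not 3rd/6th

(1, 0, R4, (0, 1))
(5, 0, R8, (0, 1))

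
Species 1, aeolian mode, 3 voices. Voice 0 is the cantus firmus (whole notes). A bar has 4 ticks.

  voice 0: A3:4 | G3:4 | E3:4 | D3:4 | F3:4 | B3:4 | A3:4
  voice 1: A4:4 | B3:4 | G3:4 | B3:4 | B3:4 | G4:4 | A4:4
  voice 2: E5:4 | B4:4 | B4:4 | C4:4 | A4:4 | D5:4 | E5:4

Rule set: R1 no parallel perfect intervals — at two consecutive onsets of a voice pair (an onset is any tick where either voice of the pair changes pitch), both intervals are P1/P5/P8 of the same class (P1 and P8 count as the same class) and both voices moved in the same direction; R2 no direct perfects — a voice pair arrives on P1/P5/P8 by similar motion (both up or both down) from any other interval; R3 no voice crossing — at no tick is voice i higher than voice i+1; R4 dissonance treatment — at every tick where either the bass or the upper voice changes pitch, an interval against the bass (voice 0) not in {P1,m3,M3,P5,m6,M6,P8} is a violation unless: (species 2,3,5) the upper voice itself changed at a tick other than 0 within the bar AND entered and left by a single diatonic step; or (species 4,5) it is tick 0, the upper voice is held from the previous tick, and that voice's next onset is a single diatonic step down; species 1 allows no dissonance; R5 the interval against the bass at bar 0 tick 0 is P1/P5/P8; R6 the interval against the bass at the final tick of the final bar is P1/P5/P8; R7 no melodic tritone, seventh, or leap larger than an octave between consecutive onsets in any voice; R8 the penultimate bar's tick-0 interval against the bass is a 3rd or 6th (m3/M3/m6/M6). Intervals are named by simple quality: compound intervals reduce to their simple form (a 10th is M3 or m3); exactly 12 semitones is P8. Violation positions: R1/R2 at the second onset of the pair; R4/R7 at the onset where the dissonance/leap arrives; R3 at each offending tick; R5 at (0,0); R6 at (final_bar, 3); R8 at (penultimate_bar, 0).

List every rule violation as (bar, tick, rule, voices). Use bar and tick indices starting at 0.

(1, 0, R2, (1, 2))
(1, 0, R7, (1,))
(3, 0, R4, (0, 2))
(3, 0, R7, (2,))
(4, 0, R4, (0, 1))
(5, 0, R2, (1, 2))
(5, 0, R7, (0,))
(6, 0, R1, (1, 2))

bar 0: v0=A3 v1=A4 v2=E5 downbeat P5
bar 1: v0=G3 v1=B3 v2=B4 downbeat M3
bar 2: v0=E3 v1=G3 v2=B4 downbeat P5
bar 3: v0=D3 v1=B3 v2=C4 downbeat m7
bar 4: v0=F3 v1=B3 v2=A4 downbeat M3
bar 5: v0=B3 v1=G4 v2=D5 downbeat m3
bar 6: v0=A3 v1=A4 v2=E5 downbeat P5
  -> R2 @ bar 1 tick 0 v(1, 2): A4/E5 P5 -> B3/B4 P8 similar
  -> R7 @ bar 1 tick 0 v(1,): A4->B3 leap 10st
  -> R4 @ bar 3 tick 0 v(0, 2): D3/C4 m7 untreated
  -> R7 @ bar 3 tick 0 v(2,): B4->C4 leap 11st
  -> R4 @ bar 4 tick 0 v(0, 1): F3/B3 TT untreated
  -> R2 @ bar 5 tick 0 v(1, 2): B3/A4 m7 -> G4/D5 P5 similar
  -> R7 @ bar 5 tick 0 v(0,): F3->B3 leap 6st
  -> R1 @ bar 6 tick 0 v(1, 2): G4/D5 P5 -> A4/E5 P5 similar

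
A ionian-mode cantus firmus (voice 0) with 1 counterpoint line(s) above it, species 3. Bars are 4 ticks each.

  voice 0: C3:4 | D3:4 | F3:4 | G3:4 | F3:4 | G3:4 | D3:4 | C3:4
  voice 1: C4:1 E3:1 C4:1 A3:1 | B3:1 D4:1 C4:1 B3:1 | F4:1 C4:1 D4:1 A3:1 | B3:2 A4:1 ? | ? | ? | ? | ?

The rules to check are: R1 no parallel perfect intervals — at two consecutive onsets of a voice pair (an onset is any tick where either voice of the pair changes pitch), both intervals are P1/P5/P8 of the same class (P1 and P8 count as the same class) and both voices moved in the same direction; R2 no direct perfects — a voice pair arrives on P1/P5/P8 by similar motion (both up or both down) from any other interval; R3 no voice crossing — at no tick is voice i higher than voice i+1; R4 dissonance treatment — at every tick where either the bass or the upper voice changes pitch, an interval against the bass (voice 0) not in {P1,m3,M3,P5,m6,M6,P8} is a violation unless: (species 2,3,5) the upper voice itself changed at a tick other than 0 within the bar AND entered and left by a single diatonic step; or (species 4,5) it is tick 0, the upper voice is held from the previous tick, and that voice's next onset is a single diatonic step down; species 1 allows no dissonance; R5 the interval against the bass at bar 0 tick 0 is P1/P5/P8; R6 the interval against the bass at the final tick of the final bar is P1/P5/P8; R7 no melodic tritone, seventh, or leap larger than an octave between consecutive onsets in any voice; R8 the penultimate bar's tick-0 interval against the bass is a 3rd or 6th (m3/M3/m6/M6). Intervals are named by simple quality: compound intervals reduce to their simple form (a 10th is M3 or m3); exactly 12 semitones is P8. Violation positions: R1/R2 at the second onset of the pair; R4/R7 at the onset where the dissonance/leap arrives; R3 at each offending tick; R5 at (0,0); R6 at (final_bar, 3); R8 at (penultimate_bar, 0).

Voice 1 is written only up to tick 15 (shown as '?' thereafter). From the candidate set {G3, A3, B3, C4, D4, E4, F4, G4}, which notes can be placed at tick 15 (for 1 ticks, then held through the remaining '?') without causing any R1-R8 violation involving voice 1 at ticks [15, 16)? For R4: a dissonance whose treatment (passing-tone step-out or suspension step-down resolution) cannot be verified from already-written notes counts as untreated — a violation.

{D4, E4, G4}

G3: violates R7
A3: violates R4
B3: violates R7
C4: violates R4
D4: legal
E4: legal
F4: violates R4
G4: legal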